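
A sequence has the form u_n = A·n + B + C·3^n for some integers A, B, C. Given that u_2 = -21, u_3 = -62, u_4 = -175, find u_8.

The three given values yield: 2A + B + 9C = -21; 3A + B + 27C = -62; 4A + B + 81C = -175.
Subtracting the first from the second: A + 18C = -41.
Subtracting the second from the third: A + 54C = -113.
Solving: C = -2, A = -5, then B = 7.
Therefore u_8 = -40 + 7 + (-2)·6561 = -13155.

-13155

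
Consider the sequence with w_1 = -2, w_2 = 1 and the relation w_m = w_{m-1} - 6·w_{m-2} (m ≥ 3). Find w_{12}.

w_3 = 13, w_4 = 7, w_5 = -71, w_6 = -113, w_7 = 313, w_8 = 991, w_9 = -887, w_{10} = -6833, w_{11} = -1511, w_{12} = 39487.

39487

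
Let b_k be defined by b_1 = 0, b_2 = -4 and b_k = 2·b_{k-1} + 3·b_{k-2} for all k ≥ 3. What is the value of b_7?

-728

Iterate the recurrence:
b_3 = -8, b_4 = -28, b_5 = -80, b_6 = -244, b_7 = -728.
(Characteristic roots are 3 and -1.)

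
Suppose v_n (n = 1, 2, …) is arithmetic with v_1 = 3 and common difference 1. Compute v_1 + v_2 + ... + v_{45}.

1125

v_n = 3 + (n - 1)·1.
v_{45} = 47; S = 45·(3 + 47)/2 = 1125.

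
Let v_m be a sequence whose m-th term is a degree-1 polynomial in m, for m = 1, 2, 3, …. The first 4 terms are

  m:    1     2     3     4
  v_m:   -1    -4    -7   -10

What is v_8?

-22

1st diffs: -3, -3, -3 (constant).
So v_m = -3m + 2.
Evaluating at m = 8 gives v_8 = -22.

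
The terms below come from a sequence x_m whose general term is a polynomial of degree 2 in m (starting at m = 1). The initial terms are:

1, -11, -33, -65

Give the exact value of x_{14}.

-935

1st diffs: -12, -22, -32.
2nd diffs: -10, -10 (constant).
So x_m = -5m^2 + 3m + 3.
Evaluating at m = 14 gives x_{14} = -935.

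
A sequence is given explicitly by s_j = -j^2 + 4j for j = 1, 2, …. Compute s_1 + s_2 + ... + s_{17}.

Over j = 1..17: Σj = 153, Σj² = 1785.
Total = (-1)·1785 + (4)·153 = -1173.

-1173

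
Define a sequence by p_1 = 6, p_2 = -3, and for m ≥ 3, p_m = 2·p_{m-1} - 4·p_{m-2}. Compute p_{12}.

15360

Iterate the recurrence:
p_3 = -30;  p_4 = -48;  p_5 = 24;  p_6 = 240;  p_7 = 384;  p_8 = -192;  p_9 = -1920;  p_{10} = -3072;  p_{11} = 1536;  p_{12} = 15360.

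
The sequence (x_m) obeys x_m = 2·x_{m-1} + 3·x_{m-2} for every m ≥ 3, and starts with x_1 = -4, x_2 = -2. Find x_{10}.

-29522

Iterate the recurrence:
x_3 = -16;  x_4 = -38;  x_5 = -124;  x_6 = -362;  x_7 = -1096;  x_8 = -3278;  x_9 = -9844;  x_{10} = -29522.
(Characteristic roots are 3 and -1.)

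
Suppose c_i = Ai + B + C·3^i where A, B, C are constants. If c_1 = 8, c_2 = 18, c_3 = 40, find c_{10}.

59090

Write the equations: A + B + 3C = 8; 2A + B + 9C = 18; 3A + B + 27C = 40.
Subtracting the first from the second: A + 6C = 10.
Subtracting the second from the third: A + 18C = 22.
Solving: C = 1, A = 4, then B = 1.
So c_i = 4·i + 1 + 1·3^i; at i=10 this is 59090.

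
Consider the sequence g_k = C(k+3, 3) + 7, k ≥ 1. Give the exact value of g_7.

127

C(10, 3) = 120, so g_7 = 127.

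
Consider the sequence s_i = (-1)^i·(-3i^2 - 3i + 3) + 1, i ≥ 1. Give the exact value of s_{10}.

-326

(-1)^10 = 1; -3i^2 - 3i + 3 at i=10 is -327; so s_{10} = -326.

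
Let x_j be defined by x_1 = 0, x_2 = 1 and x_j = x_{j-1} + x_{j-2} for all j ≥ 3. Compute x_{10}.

34

Applying the relation repeatedly:
x_3 = 1;  x_4 = 2;  x_5 = 3;  x_6 = 5;  x_7 = 8;  x_8 = 13;  x_9 = 21;  x_{10} = 34.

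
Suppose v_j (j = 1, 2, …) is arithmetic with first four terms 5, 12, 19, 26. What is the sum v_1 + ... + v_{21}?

Common difference d = 7.
v_j = 5 + (j - 1)·7.
v_{21} = 145; S = 21·(5 + 145)/2 = 1575.

1575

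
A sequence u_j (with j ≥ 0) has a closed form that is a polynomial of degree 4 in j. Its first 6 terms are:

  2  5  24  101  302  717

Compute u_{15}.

53597

1st diffs: 3, 19, 77, 201, 415.
2nd diffs: 16, 58, 124, 214.
3rd diffs: 42, 66, 90.
4th diffs: 24, 24 (constant).
Newton forward-difference form: u_j = 2 + 3·C(j,1) + 16·C(j,2) + 42·C(j,3) + 24·C(j,4).
At j = 15: j = 15, so u_{15} = 2 + 45 + 1680 + 19110 + 32760 = 53597.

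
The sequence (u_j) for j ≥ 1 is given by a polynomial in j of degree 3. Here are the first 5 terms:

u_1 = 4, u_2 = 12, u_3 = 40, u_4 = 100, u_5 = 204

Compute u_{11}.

2424

1st diffs: 8, 28, 60, 104.
2nd diffs: 20, 32, 44.
3rd diffs: 12, 12 (constant).
So u_j = 2j^3 - 2j^2 + 4.
Evaluating at j = 11 gives u_{11} = 2424.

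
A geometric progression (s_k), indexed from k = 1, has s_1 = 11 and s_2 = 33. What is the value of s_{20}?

12784876137

Common ratio r = 3.
s_k = 11·3^(k-1).
s_{20} = 11·3^19 = 12784876137.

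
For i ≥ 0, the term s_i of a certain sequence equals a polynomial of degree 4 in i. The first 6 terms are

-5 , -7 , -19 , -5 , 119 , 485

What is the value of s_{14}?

60209

1st diffs: -2, -12, 14, 124, 366.
2nd diffs: -10, 26, 110, 242.
3rd diffs: 36, 84, 132.
4th diffs: 48, 48 (constant).
So s_i = 2i^4 - 6i^3 - i^2 + 3i - 5.
Evaluating at i = 14 gives s_{14} = 60209.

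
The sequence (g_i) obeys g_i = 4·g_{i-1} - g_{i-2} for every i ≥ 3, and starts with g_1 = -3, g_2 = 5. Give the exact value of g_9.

63053

Applying the relation repeatedly:
g_3 = 23;  g_4 = 87;  g_5 = 325;  g_6 = 1213;  g_7 = 4527;  g_8 = 16895;  g_9 = 63053.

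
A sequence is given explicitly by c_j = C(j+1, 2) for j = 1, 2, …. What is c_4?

C(5, 2) = 10, so c_4 = 10.

10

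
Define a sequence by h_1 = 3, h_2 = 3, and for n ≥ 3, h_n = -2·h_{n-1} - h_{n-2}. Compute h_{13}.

-69

Iterate the recurrence:
h_3 = -9;  h_4 = 15;  h_5 = -21;  …;  h_{10} = 51;  h_{11} = -57;  h_{12} = 63;  h_{13} = -69.
(Characteristic roots are -1 and -1.)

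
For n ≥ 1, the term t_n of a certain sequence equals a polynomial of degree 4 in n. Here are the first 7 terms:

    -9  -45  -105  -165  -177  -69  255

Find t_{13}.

1st diffs: -36, -60, -60, -12, 108, 324.
2nd diffs: -24, 0, 48, 120, 216.
3rd diffs: 24, 48, 72, 96.
4th diffs: 24, 24, 24 (constant).
So t_n = n^4 - 6n^3 - n^2 - 6n + 3.
Evaluating at n = 13 gives t_{13} = 15135.

15135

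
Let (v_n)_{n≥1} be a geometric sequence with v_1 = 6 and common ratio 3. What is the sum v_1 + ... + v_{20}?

10460353200

v_n = 6·3^(n-1).
S = 6·(3^20 - 1)/(3 - 1) = 6·(3486784401 - 1)/(2) = 10460353200.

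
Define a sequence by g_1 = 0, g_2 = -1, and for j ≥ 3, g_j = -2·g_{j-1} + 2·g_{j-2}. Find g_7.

Iterate the recurrence:
g_3 = 2  g_4 = -6  g_5 = 16  g_6 = -44  g_7 = 120.

120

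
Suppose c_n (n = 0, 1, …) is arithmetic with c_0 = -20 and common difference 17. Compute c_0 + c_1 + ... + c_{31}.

7792

c_n = -20 + (n - 0)·17.
c_{31} = 507; S = 32·(-20 + 507)/2 = 7792.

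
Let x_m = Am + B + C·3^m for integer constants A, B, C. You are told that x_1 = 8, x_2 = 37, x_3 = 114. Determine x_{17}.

516560728

Plug in m = 1, 2, 3: A + B + 3C = 8; 2A + B + 9C = 37; 3A + B + 27C = 114.
Subtracting the first from the second: A + 6C = 29.
Subtracting the second from the third: A + 18C = 77.
Solving: C = 4, A = 5, then B = -9.
Therefore x_{17} = 85 + (-9) + 4·129140163 = 516560728.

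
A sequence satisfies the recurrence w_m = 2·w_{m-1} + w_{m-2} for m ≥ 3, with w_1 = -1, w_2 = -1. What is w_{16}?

-275807

w_3 = -3;  w_4 = -7;  w_5 = -17;  …;  w_{13} = -19601;  w_{14} = -47321;  w_{15} = -114243;  w_{16} = -275807.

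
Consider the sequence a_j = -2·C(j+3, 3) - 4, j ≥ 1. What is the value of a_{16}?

C(19, 3) = 969, so a_{16} = -1942.

-1942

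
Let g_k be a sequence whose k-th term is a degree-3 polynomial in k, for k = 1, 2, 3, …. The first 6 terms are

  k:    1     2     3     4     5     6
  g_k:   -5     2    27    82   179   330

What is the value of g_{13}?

1st diffs: 7, 25, 55, 97, 151.
2nd diffs: 18, 30, 42, 54.
3rd diffs: 12, 12, 12 (constant).
Newton forward-difference form: g_k = -5 + 7·C(k-1,1) + 18·C(k-1,2) + 12·C(k-1,3).
At k = 13: k-1 = 12, so g_{13} = -5 + 84 + 1188 + 2640 = 3907.

3907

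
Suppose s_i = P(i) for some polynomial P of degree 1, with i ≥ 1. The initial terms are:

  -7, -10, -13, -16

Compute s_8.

1st diffs: -3, -3, -3 (constant).
So s_i = -3i - 4.
Evaluating at i = 8 gives s_8 = -28.

-28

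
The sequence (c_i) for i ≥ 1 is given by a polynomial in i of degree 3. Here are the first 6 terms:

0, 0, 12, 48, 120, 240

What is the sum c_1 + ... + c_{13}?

1st diffs: 0, 12, 36, 72, 120.
2nd diffs: 12, 24, 36, 48.
3rd diffs: 12, 12, 12 (constant).
So c_i = 2i^3 - 6i^2 + 4i.
Continuing: …, 420, 672, 1008, 1440, …, c_{13} = 3432.
Summing i = 1..13 (13 terms) gives 12012.

12012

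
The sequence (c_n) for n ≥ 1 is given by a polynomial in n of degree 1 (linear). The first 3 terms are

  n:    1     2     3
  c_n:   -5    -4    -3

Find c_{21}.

1st diffs: 1, 1 (constant).
So c_n = n - 6.
Evaluating at n = 21 gives c_{21} = 15.

15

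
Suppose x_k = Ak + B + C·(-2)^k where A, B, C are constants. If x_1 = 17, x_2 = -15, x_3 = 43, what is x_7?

635

At k = 1, 2, 3: A + B - 2C = 17; 2A + B + 4C = -15; 3A + B - 8C = 43.
Subtracting the first from the second: A + 6C = -32.
Subtracting the second from the third: A - 12C = 58.
Solving: C = -5, A = -2, then B = 9.
Therefore x_7 = -14 + 9 + (-5)·(-128) = 635.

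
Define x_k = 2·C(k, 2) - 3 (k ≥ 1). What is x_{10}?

87

C(10, 2) = 45, so x_{10} = 87.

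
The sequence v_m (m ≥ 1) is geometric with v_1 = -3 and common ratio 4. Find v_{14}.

v_m = (-3)·4^(m-1).
v_{14} = (-3)·4^13 = -201326592.

-201326592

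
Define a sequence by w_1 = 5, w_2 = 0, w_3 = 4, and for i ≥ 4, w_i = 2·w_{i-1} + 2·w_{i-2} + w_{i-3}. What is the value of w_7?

277

Compute successive terms:
w_4 = 13;  w_5 = 34;  w_6 = 98;  w_7 = 277.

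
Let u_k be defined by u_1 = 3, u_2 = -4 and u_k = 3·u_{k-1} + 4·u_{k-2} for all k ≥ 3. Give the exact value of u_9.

Compute successive terms:
u_3 = 0;  u_4 = -16;  u_5 = -48;  u_6 = -208;  u_7 = -816;  u_8 = -3280;  u_9 = -13104.
(Characteristic roots are 4 and -1.)

-13104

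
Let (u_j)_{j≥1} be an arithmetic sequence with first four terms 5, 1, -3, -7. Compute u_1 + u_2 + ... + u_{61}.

-7015

Common difference d = -4.
u_j = 5 + (j - 1)·(-4).
u_{61} = -235; S = 61·(5 + (-235))/2 = -7015.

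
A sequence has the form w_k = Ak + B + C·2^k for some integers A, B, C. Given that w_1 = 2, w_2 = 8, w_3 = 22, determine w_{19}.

2097110

At k = 1, 2, 3: A + B + 2C = 2; 2A + B + 4C = 8; 3A + B + 8C = 22.
Subtracting the first from the second: A + 2C = 6.
Subtracting the second from the third: A + 4C = 14.
Solving: C = 4, A = -2, then B = -4.
So w_k = -2·k + (-4) + 4·2^k; at k=19 this is 2097110.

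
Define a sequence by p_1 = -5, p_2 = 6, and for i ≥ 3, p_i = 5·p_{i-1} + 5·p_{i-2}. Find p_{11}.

Iterate the recurrence:
p_3 = 5, p_4 = 55, p_5 = 300, p_6 = 1775, p_7 = 10375, p_8 = 60750, p_9 = 355625, p_{10} = 2081875, p_{11} = 12187500.

12187500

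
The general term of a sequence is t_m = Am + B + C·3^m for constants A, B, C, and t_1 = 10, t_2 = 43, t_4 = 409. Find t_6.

At m = 1, 2, 4: A + B + 3C = 10; 2A + B + 9C = 43; 4A + B + 81C = 409.
Subtracting the first from the second: A + 6C = 33.
Subtracting the second from the third: 2A + 72C = 366.
Solving: C = 5, A = 3, then B = -8.
Hence t_6 = 3·6 + (-8) + 5·729 = 3655.

3655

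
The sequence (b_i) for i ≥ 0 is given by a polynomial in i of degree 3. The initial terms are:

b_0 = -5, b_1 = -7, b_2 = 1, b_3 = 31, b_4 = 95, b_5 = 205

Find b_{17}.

1st diffs: -2, 8, 30, 64, 110.
2nd diffs: 10, 22, 34, 46.
3rd diffs: 12, 12, 12 (constant).
Newton forward-difference form: b_i = -5 + (-2)·C(i,1) + 10·C(i,2) + 12·C(i,3).
At i = 17: i = 17, so b_{17} = -5 - 34 + 1360 + 8160 = 9481.

9481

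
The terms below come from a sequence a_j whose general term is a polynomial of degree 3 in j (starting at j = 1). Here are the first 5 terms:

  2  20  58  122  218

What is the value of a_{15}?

4258

1st diffs: 18, 38, 64, 96.
2nd diffs: 20, 26, 32.
3rd diffs: 6, 6 (constant).
So a_j = j^3 + 4j^2 - j - 2.
Evaluating at j = 15 gives a_{15} = 4258.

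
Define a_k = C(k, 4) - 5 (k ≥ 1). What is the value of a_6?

10

C(6, 4) = 15, so a_6 = 10.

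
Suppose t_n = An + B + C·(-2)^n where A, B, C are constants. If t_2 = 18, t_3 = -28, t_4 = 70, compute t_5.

-120

The three given values yield: 2A + B + 4C = 18; 3A + B - 8C = -28; 4A + B + 16C = 70.
Subtracting the first from the second: A - 12C = -46.
Subtracting the second from the third: A + 24C = 98.
Solving: C = 4, A = 2, then B = -2.
Hence t_5 = 2·5 + (-2) + 4·(-32) = -120.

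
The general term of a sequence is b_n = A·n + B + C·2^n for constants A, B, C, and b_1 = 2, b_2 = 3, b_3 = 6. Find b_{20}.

Plug in n = 1, 2, 3: A + B + 2C = 2; 2A + B + 4C = 3; 3A + B + 8C = 6.
Subtracting the first from the second: A + 2C = 1.
Subtracting the second from the third: A + 4C = 3.
Solving: C = 1, A = -1, then B = 1.
Hence b_{20} = -1·20 + 1 + 1·1048576 = 1048557.

1048557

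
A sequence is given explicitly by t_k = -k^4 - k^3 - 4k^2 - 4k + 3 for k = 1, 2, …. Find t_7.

-2965

t_7 = -1·7^4 - 1·7^3 - 4·7^2 - 4·7 + 3 = -2965.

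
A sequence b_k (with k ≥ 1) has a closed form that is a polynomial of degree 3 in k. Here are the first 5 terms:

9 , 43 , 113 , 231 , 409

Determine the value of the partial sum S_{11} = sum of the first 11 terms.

11869

1st diffs: 34, 70, 118, 178.
2nd diffs: 36, 48, 60.
3rd diffs: 12, 12 (constant).
Newton forward-difference form: b_k = 9 + 34·C(k-1,1) + 36·C(k-1,2) + 12·C(k-1,3).
Continuing: …, 659, 993, 1423, 1961, …, b_{11} = 3409.
Summing k = 1..11 (11 terms) gives 11869.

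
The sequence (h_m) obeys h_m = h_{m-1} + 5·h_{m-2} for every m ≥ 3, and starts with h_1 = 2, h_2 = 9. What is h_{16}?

13362304

h_3 = 19; h_4 = 64; h_5 = 159; …; h_{13} = 613394; h_{14} = 1715889; h_{15} = 4782859; h_{16} = 13362304.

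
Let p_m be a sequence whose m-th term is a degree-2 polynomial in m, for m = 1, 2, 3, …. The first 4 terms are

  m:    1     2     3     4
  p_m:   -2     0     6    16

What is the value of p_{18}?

1st diffs: 2, 6, 10.
2nd diffs: 4, 4 (constant).
Newton forward-difference form: p_m = -2 + 2·C(m-1,1) + 4·C(m-1,2).
At m = 18: m-1 = 17, so p_{18} = -2 + 34 + 544 = 576.

576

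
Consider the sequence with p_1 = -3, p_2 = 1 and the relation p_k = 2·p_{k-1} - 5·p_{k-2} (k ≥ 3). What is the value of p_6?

Step forward from the initial values:
p_3 = 17;  p_4 = 29;  p_5 = -27;  p_6 = -199.

-199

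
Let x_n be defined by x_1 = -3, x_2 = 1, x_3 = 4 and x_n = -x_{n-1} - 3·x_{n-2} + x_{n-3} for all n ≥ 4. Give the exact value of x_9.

Step forward from the initial values:
x_4 = -10; x_5 = -1; x_6 = 35; x_7 = -42; x_8 = -64; x_9 = 225.

225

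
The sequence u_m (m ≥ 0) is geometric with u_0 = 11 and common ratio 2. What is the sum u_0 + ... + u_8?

u_m = 11·2^(m-0).
S = 11·(2^9 - 1)/(2 - 1) = 11·(512 - 1)/(1) = 5621.

5621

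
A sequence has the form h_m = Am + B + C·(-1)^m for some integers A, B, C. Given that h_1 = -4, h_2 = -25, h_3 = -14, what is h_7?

-34

At m = 1, 2, 3: A + B - C = -4; 2A + B + C = -25; 3A + B - C = -14.
Subtracting the first from the second: A + 2C = -21.
Subtracting the second from the third: A - 2C = 11.
Solving: C = -8, A = -5, then B = -7.
Hence h_7 = -5·7 + (-7) + (-8)·(-1) = -34.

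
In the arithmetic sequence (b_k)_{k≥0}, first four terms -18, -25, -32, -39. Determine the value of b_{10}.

-88

Common difference d = -7.
b_k = -18 + (k - 0)·(-7).
b_{10} = -18 + 10·(-7) = -88.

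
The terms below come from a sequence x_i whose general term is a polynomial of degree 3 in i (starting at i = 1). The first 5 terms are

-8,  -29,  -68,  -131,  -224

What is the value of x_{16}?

-4943

1st diffs: -21, -39, -63, -93.
2nd diffs: -18, -24, -30.
3rd diffs: -6, -6 (constant).
Newton forward-difference form: x_i = -8 + (-21)·C(i-1,1) + (-18)·C(i-1,2) + (-6)·C(i-1,3).
At i = 16: i-1 = 15, so x_{16} = -8 - 315 - 1890 - 2730 = -4943.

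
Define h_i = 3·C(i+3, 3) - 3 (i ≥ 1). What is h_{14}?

2037

C(17, 3) = 680, so h_{14} = 2037.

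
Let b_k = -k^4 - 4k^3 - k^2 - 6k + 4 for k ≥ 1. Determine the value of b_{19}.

-158228

b_{19} = -1·19^4 - 4·19^3 - 1·19^2 - 6·19 + 4 = -158228.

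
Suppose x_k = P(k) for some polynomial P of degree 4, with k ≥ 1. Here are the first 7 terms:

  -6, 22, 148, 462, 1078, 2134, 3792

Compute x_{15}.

66088

1st diffs: 28, 126, 314, 616, 1056, 1658.
2nd diffs: 98, 188, 302, 440, 602.
3rd diffs: 90, 114, 138, 162.
4th diffs: 24, 24, 24 (constant).
Newton forward-difference form: x_k = -6 + 28·C(k-1,1) + 98·C(k-1,2) + 90·C(k-1,3) + 24·C(k-1,4).
At k = 15: k-1 = 14, so x_{15} = -6 + 392 + 8918 + 32760 + 24024 = 66088.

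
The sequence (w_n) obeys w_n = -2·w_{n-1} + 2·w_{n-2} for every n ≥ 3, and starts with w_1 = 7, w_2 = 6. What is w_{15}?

-326272

Compute successive terms:
w_3 = 2  w_4 = 8  w_5 = -12  …  w_{12} = 16000  w_{13} = -43712  w_{14} = 119424  w_{15} = -326272.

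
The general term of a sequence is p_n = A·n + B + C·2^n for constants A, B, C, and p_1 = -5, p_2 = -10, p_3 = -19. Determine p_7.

-263

At n = 1, 2, 3: A + B + 2C = -5; 2A + B + 4C = -10; 3A + B + 8C = -19.
Subtracting the first from the second: A + 2C = -5.
Subtracting the second from the third: A + 4C = -9.
Solving: C = -2, A = -1, then B = 0.
So p_n = -1·n + 0 + (-2)·2^n; at n=7 this is -263.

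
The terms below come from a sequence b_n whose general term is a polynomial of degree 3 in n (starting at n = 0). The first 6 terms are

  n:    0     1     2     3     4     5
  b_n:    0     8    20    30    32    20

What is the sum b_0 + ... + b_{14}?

1st diffs: 8, 12, 10, 2, -12.
2nd diffs: 4, -2, -8, -14.
3rd diffs: -6, -6, -6 (constant).
Newton forward-difference form: b_n = 8·C(n,1) + 4·C(n,2) + (-6)·C(n,3).
Continuing: …, -12, -70, -160, -288, …, b_{14} = -1708.
Summing n = 0..14 (15 terms) gives -5530.

-5530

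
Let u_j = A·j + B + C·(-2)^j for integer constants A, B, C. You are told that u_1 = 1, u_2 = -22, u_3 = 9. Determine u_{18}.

Plug in j = 1, 2, 3: A + B - 2C = 1; 2A + B + 4C = -22; 3A + B - 8C = 9.
Subtracting the first from the second: A + 6C = -23.
Subtracting the second from the third: A - 12C = 31.
Solving: C = -3, A = -5, then B = 0.
Hence u_{18} = -5·18 + 0 + (-3)·262144 = -786522.

-786522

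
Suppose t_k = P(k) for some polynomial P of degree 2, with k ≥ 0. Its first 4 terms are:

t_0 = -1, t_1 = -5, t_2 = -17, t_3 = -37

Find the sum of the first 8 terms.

1st diffs: -4, -12, -20.
2nd diffs: -8, -8 (constant).
Newton forward-difference form: t_k = -1 + (-4)·C(k,1) + (-8)·C(k,2).
Continuing: -65, -101, -145, -197.
Summing k = 0..7 (8 terms) gives -568.

-568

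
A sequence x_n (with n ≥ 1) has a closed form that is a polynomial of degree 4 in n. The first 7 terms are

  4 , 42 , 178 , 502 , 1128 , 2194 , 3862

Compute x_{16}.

84574

1st diffs: 38, 136, 324, 626, 1066, 1668.
2nd diffs: 98, 188, 302, 440, 602.
3rd diffs: 90, 114, 138, 162.
4th diffs: 24, 24, 24 (constant).
Newton forward-difference form: x_n = 4 + 38·C(n-1,1) + 98·C(n-1,2) + 90·C(n-1,3) + 24·C(n-1,4).
At n = 16: n-1 = 15, so x_{16} = 4 + 570 + 10290 + 40950 + 32760 = 84574.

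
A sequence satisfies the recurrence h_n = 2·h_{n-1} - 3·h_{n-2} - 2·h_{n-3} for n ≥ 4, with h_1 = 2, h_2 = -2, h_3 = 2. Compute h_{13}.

Compute successive terms:
h_4 = 6;  h_5 = 10;  h_6 = -2;  h_7 = -46;  h_8 = -106;  h_9 = -70;  h_{10} = 270;  h_{11} = 962;  h_{12} = 1254;  h_{13} = -918.

-918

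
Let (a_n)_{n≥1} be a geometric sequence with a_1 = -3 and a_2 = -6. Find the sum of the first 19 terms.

Common ratio r = 2.
a_n = (-3)·2^(n-1).
S = (-3)·(2^19 - 1)/(2 - 1) = (-3)·(524288 - 1)/(1) = -1572861.

-1572861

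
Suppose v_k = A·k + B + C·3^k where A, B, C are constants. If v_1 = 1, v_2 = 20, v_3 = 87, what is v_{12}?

At k = 1, 2, 3: A + B + 3C = 1; 2A + B + 9C = 20; 3A + B + 27C = 87.
Subtracting the first from the second: A + 6C = 19.
Subtracting the second from the third: A + 18C = 67.
Solving: C = 4, A = -5, then B = -6.
So v_k = -5·k + (-6) + 4·3^k; at k=12 this is 2125698.

2125698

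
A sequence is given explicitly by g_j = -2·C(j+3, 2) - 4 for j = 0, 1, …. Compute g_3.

-34

C(6, 2) = 15, so g_3 = -34.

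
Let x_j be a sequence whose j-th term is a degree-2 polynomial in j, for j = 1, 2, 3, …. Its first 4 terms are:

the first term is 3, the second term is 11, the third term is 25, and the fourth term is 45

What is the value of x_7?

1st diffs: 8, 14, 20.
2nd diffs: 6, 6 (constant).
Newton forward-difference form: x_j = 3 + 8·C(j-1,1) + 6·C(j-1,2).
At j = 7: j-1 = 6, so x_7 = 3 + 48 + 90 = 141.

141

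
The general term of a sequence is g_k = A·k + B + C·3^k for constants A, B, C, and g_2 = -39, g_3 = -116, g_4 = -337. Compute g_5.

-990

Plug in k = 2, 3, 4: 2A + B + 9C = -39; 3A + B + 27C = -116; 4A + B + 81C = -337.
Subtracting the first from the second: A + 18C = -77.
Subtracting the second from the third: A + 54C = -221.
Solving: C = -4, A = -5, then B = 7.
So g_k = -5·k + 7 + (-4)·3^k; at k=5 this is -990.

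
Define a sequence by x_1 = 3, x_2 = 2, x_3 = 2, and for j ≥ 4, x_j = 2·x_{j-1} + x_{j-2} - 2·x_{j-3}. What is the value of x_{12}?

Applying the relation repeatedly:
x_4 = 0  x_5 = -2  x_6 = -8  x_7 = -18  x_8 = -40  x_9 = -82  x_{10} = -168  x_{11} = -338  x_{12} = -680.

-680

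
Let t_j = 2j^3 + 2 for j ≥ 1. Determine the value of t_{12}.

3458

t_{12} = 2·12^3 + 2 = 3458.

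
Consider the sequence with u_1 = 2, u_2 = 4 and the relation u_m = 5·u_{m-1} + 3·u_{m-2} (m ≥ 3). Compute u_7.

Compute successive terms:
u_3 = 26; u_4 = 142; u_5 = 788; u_6 = 4366; u_7 = 24194.

24194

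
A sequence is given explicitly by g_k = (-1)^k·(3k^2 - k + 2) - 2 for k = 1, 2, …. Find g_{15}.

(-1)^15 = -1; 3k^2 - k + 2 at k=15 is 662; so g_{15} = -664.

-664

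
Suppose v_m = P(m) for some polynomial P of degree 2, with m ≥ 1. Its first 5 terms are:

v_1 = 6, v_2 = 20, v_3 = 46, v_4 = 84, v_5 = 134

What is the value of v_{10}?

1st diffs: 14, 26, 38, 50.
2nd diffs: 12, 12, 12 (constant).
Newton forward-difference form: v_m = 6 + 14·C(m-1,1) + 12·C(m-1,2).
At m = 10: m-1 = 9, so v_{10} = 6 + 126 + 432 = 564.

564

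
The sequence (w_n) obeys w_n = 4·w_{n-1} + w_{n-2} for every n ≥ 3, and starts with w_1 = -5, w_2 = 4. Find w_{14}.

w_3 = 11;  w_4 = 48;  w_5 = 203;  …;  w_{11} = 1173035;  w_{12} = 4969056;  w_{13} = 21049259;  w_{14} = 89166092.

89166092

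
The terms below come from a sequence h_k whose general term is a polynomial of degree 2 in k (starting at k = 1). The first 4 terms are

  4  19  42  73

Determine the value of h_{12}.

609

1st diffs: 15, 23, 31.
2nd diffs: 8, 8 (constant).
Newton forward-difference form: h_k = 4 + 15·C(k-1,1) + 8·C(k-1,2).
At k = 12: k-1 = 11, so h_{12} = 4 + 165 + 440 = 609.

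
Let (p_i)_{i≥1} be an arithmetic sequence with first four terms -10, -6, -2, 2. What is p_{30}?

Common difference d = 4.
p_i = -10 + (i - 1)·4.
p_{30} = -10 + 29·4 = 106.

106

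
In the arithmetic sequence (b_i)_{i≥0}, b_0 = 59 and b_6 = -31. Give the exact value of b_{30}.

Common difference d = (-31 - 59) / (6 - 0) = -15.
b_i = 59 + (i - 0)·(-15).
b_{30} = 59 + 30·(-15) = -391.

-391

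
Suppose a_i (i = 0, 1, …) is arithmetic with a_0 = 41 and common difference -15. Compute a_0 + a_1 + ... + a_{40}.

a_i = 41 + (i - 0)·(-15).
a_{40} = -559; S = 41·(41 + (-559))/2 = -10619.

-10619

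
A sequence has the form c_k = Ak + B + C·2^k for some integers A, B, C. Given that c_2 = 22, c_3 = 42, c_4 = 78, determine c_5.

The three given values yield: 2A + B + 4C = 22; 3A + B + 8C = 42; 4A + B + 16C = 78.
Subtracting the first from the second: A + 4C = 20.
Subtracting the second from the third: A + 8C = 36.
Solving: C = 4, A = 4, then B = -2.
Therefore c_5 = 20 + (-2) + 4·32 = 146.

146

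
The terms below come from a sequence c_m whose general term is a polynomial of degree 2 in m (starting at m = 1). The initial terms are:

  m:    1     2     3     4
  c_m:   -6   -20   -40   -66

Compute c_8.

-230

1st diffs: -14, -20, -26.
2nd diffs: -6, -6 (constant).
Newton forward-difference form: c_m = -6 + (-14)·C(m-1,1) + (-6)·C(m-1,2).
At m = 8: m-1 = 7, so c_8 = -6 - 98 - 126 = -230.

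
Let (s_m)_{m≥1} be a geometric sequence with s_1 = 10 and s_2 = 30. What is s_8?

21870

Common ratio r = 3.
s_m = 10·3^(m-1).
s_8 = 10·3^7 = 21870.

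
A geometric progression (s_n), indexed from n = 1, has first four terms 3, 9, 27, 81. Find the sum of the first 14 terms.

Common ratio r = 3.
s_n = 3·3^(n-1).
S = 3·(3^14 - 1)/(3 - 1) = 3·(4782969 - 1)/(2) = 7174452.

7174452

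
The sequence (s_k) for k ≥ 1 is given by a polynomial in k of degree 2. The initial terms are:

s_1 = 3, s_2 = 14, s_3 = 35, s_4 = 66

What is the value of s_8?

1st diffs: 11, 21, 31.
2nd diffs: 10, 10 (constant).
Newton forward-difference form: s_k = 3 + 11·C(k-1,1) + 10·C(k-1,2).
At k = 8: k-1 = 7, so s_8 = 3 + 77 + 210 = 290.

290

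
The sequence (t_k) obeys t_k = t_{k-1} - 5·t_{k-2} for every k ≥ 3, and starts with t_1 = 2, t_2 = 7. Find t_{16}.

550442

t_3 = -3; t_4 = -38; t_5 = -23; …; t_{13} = -46478; t_{14} = -79513; t_{15} = 152877; t_{16} = 550442.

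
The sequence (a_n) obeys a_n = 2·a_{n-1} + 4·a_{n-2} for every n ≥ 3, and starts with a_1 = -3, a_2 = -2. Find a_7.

Step forward from the initial values:
a_3 = -16, a_4 = -40, a_5 = -144, a_6 = -448, a_7 = -1472.

-1472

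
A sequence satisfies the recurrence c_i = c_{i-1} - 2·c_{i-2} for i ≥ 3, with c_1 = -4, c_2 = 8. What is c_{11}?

-224

Iterate the recurrence:
c_3 = 16;  c_4 = 0;  c_5 = -32;  c_6 = -32;  c_7 = 32;  c_8 = 96;  c_9 = 32;  c_{10} = -160;  c_{11} = -224.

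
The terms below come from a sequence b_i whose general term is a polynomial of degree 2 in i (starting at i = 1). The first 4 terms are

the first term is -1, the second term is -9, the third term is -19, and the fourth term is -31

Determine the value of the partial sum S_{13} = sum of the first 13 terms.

1st diffs: -8, -10, -12.
2nd diffs: -2, -2 (constant).
So b_i = -i^2 - 5i + 5.
Continuing: …, -45, -61, -79, -99, …, b_{13} = -229.
Summing i = 1..13 (13 terms) gives -1209.

-1209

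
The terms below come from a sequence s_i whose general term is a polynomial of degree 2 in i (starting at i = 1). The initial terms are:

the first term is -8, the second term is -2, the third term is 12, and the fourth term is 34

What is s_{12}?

1st diffs: 6, 14, 22.
2nd diffs: 8, 8 (constant).
Newton forward-difference form: s_i = -8 + 6·C(i-1,1) + 8·C(i-1,2).
At i = 12: i-1 = 11, so s_{12} = -8 + 66 + 440 = 498.

498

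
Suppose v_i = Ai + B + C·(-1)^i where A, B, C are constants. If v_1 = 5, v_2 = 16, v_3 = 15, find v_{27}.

135

Write the equations: A + B - C = 5; 2A + B + C = 16; 3A + B - C = 15.
Subtracting the first from the second: A + 2C = 11.
Subtracting the second from the third: A - 2C = -1.
Solving: C = 3, A = 5, then B = 3.
So v_i = 5·i + 3 + 3·(-1)^i; at i=27 this is 135.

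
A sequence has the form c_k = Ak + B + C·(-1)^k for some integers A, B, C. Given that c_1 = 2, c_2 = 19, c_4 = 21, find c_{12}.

Plug in k = 1, 2, 4: A + B - C = 2; 2A + B + C = 19; 4A + B + C = 21.
Subtracting the first from the second: A + 2C = 17.
Subtracting the second from the third: 2A = 2.
Solving: C = 8, A = 1, then B = 9.
Hence c_{12} = 1·12 + 9 + 8·1 = 29.

29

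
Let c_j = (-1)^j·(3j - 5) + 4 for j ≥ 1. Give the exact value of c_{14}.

(-1)^14 = 1; 3j - 5 at j=14 is 37; so c_{14} = 41.

41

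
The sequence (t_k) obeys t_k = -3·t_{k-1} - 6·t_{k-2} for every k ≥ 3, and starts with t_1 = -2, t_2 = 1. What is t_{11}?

17253

Compute successive terms:
t_3 = 9;  t_4 = -33;  t_5 = 45;  t_6 = 63;  t_7 = -459;  t_8 = 999;  t_9 = -243;  t_{10} = -5265;  t_{11} = 17253.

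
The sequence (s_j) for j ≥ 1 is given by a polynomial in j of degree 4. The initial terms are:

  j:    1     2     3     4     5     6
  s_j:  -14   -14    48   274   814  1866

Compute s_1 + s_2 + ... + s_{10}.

40816

1st diffs: 0, 62, 226, 540, 1052.
2nd diffs: 62, 164, 314, 512.
3rd diffs: 102, 150, 198.
4th diffs: 48, 48 (constant).
Newton forward-difference form: s_j = -14 + 62·C(j-1,2) + 102·C(j-1,3) + 48·C(j-1,4).
Continuing: 3676, 6538, 10794, 16834.
Summing j = 1..10 (10 terms) gives 40816.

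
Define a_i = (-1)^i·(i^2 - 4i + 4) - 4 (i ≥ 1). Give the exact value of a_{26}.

(-1)^26 = 1; i^2 - 4i + 4 at i=26 is 576; so a_{26} = 572.

572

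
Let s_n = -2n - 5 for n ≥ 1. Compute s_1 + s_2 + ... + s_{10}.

Over n = 1..10: Σn = 55.
Total = (-2)·55 + (-5)·10 = -160.

-160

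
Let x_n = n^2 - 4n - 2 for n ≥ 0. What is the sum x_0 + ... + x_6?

-7

Over n = 0..6: Σn = 21, Σn² = 91.
Total = (1)·91 + (-4)·21 + (-2)·7 = -7.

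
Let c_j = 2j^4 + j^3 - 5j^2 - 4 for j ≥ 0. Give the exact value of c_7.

c_7 = 2·7^4 + 1·7^3 - 5·7^2 - 4 = 4896.

4896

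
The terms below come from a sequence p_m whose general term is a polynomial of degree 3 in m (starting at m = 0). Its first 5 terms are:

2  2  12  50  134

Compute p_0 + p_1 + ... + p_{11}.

1st diffs: 0, 10, 38, 84.
2nd diffs: 10, 28, 46.
3rd diffs: 18, 18 (constant).
Newton forward-difference form: p_m = 2 + 10·C(m,2) + 18·C(m,3).
Continuing: …, 282, 512, 842, 1290, …, p_{11} = 3522.
Summing m = 0..11 (12 terms) gives 11134.

11134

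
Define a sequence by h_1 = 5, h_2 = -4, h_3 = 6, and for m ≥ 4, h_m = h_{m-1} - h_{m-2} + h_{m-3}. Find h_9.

Iterate the recurrence:
h_4 = 15;  h_5 = 5;  h_6 = -4;  h_7 = 6;  h_8 = 15;  h_9 = 5.

5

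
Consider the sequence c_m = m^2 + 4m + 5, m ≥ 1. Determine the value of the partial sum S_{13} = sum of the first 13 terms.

1248

Over m = 1..13: Σm = 91, Σm² = 819.
Total = (1)·819 + (4)·91 + (5)·13 = 1248.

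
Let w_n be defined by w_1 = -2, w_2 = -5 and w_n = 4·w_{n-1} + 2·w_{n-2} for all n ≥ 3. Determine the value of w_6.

Applying the relation repeatedly:
w_3 = -24  w_4 = -106  w_5 = -472  w_6 = -2100.

-2100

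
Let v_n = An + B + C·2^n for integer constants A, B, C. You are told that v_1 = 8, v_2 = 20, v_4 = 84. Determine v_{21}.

10485798

Write the equations: A + B + 2C = 8; 2A + B + 4C = 20; 4A + B + 16C = 84.
Subtracting the first from the second: A + 2C = 12.
Subtracting the second from the third: 2A + 12C = 64.
Solving: C = 5, A = 2, then B = -4.
So v_n = 2·n + (-4) + 5·2^n; at n=21 this is 10485798.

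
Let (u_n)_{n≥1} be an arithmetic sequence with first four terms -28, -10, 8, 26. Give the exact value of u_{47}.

800

Common difference d = 18.
u_n = -28 + (n - 1)·18.
u_{47} = -28 + 46·18 = 800.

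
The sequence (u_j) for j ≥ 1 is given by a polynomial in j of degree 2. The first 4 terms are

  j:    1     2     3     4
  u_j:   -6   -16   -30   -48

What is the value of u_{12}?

-336

1st diffs: -10, -14, -18.
2nd diffs: -4, -4 (constant).
Newton forward-difference form: u_j = -6 + (-10)·C(j-1,1) + (-4)·C(j-1,2).
At j = 12: j-1 = 11, so u_{12} = -6 - 110 - 220 = -336.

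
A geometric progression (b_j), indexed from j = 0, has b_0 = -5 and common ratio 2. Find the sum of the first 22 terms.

-20971515

b_j = (-5)·2^(j-0).
S = (-5)·(2^22 - 1)/(2 - 1) = (-5)·(4194304 - 1)/(1) = -20971515.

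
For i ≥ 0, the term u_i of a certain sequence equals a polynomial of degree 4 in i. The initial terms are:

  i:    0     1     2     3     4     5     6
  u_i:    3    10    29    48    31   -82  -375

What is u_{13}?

1st diffs: 7, 19, 19, -17, -113, -293.
2nd diffs: 12, 0, -36, -96, -180.
3rd diffs: -12, -36, -60, -84.
4th diffs: -24, -24, -24 (constant).
Newton forward-difference form: u_i = 3 + 7·C(i,1) + 12·C(i,2) + (-12)·C(i,3) + (-24)·C(i,4).
At i = 13: i = 13, so u_{13} = 3 + 91 + 936 - 3432 - 17160 = -19562.

-19562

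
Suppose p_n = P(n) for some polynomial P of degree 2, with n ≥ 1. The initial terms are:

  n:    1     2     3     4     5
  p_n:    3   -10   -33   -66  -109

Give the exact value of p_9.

1st diffs: -13, -23, -33, -43.
2nd diffs: -10, -10, -10 (constant).
Newton forward-difference form: p_n = 3 + (-13)·C(n-1,1) + (-10)·C(n-1,2).
At n = 9: n-1 = 8, so p_9 = 3 - 104 - 280 = -381.

-381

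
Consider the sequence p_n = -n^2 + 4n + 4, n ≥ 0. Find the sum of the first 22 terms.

Over n = 0..21: Σn = 231, Σn² = 3311.
Total = (-1)·3311 + (4)·231 + (4)·22 = -2299.

-2299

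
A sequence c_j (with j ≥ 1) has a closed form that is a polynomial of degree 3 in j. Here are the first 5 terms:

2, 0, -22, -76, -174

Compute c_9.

-1246

1st diffs: -2, -22, -54, -98.
2nd diffs: -20, -32, -44.
3rd diffs: -12, -12 (constant).
So c_j = -2j^3 + 2j^2 + 6j - 4.
Evaluating at j = 9 gives c_9 = -1246.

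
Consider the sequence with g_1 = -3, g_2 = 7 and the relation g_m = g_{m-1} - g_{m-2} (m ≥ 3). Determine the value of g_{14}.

Applying the relation repeatedly:
g_3 = 10  g_4 = 3  g_5 = -7  …  g_{11} = -7  g_{12} = -10  g_{13} = -3  g_{14} = 7.

7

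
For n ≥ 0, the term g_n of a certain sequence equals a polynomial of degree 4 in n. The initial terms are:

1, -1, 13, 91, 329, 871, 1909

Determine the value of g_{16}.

1st diffs: -2, 14, 78, 238, 542, 1038.
2nd diffs: 16, 64, 160, 304, 496.
3rd diffs: 48, 96, 144, 192.
4th diffs: 48, 48, 48 (constant).
So g_n = 2n^4 - 4n^3 + 6n^2 - 6n + 1.
Evaluating at n = 16 gives g_{16} = 116129.

116129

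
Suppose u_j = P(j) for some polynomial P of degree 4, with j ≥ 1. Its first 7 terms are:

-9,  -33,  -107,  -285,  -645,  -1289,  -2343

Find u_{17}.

1st diffs: -24, -74, -178, -360, -644, -1054.
2nd diffs: -50, -104, -182, -284, -410.
3rd diffs: -54, -78, -102, -126.
4th diffs: -24, -24, -24 (constant).
Newton forward-difference form: u_j = -9 + (-24)·C(j-1,1) + (-50)·C(j-1,2) + (-54)·C(j-1,3) + (-24)·C(j-1,4).
At j = 17: j-1 = 16, so u_{17} = -9 - 384 - 6000 - 30240 - 43680 = -80313.

-80313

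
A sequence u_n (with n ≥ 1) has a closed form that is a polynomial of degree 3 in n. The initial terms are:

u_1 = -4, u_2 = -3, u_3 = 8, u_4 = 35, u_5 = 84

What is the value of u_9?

1st diffs: 1, 11, 27, 49.
2nd diffs: 10, 16, 22.
3rd diffs: 6, 6 (constant).
Newton forward-difference form: u_n = -4 + 1·C(n-1,1) + 10·C(n-1,2) + 6·C(n-1,3).
At n = 9: n-1 = 8, so u_9 = -4 + 8 + 280 + 336 = 620.

620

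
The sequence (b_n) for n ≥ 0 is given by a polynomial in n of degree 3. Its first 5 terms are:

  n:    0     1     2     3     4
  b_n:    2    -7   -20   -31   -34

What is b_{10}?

452

1st diffs: -9, -13, -11, -3.
2nd diffs: -4, 2, 8.
3rd diffs: 6, 6 (constant).
So b_n = n^3 - 5n^2 - 5n + 2.
Evaluating at n = 10 gives b_{10} = 452.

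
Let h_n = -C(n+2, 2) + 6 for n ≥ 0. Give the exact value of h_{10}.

-60

C(12, 2) = 66, so h_{10} = -60.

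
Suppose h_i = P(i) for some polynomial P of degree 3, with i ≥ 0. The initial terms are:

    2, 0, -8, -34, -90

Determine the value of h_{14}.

-4940

1st diffs: -2, -8, -26, -56.
2nd diffs: -6, -18, -30.
3rd diffs: -12, -12 (constant).
So h_i = -2i^3 + 3i^2 - 3i + 2.
Evaluating at i = 14 gives h_{14} = -4940.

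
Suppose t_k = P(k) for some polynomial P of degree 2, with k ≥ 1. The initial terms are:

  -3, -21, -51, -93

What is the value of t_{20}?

1st diffs: -18, -30, -42.
2nd diffs: -12, -12 (constant).
So t_k = -6k^2 + 3.
Evaluating at k = 20 gives t_{20} = -2397.

-2397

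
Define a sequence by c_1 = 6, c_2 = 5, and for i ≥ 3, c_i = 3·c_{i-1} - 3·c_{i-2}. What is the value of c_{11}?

1701

Iterate the recurrence:
c_3 = -3; c_4 = -24; c_5 = -63; c_6 = -117; c_7 = -162; c_8 = -135; c_9 = 81; c_{10} = 648; c_{11} = 1701.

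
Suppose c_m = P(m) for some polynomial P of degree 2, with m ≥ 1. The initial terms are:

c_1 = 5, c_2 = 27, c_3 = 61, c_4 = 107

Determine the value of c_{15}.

1405

1st diffs: 22, 34, 46.
2nd diffs: 12, 12 (constant).
Newton forward-difference form: c_m = 5 + 22·C(m-1,1) + 12·C(m-1,2).
At m = 15: m-1 = 14, so c_{15} = 5 + 308 + 1092 = 1405.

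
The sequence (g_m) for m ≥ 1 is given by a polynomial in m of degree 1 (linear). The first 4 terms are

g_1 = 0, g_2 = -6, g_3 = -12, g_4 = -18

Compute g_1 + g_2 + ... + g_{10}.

1st diffs: -6, -6, -6 (constant).
So g_m = -6m + 6.
Continuing: …, -24, -30, -36, -42, …, g_{10} = -54.
Summing m = 1..10 (10 terms) gives -270.

-270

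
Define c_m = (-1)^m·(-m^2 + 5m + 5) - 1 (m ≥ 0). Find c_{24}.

(-1)^24 = 1; -m^2 + 5m + 5 at m=24 is -451; so c_{24} = -452.

-452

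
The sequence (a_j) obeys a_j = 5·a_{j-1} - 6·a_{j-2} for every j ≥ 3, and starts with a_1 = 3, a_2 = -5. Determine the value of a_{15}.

-52383283

Step forward from the initial values:
a_3 = -43  a_4 = -185  a_5 = -667  …  a_{12} = -1919945  a_{13} = -5788507  a_{14} = -17422865  a_{15} = -52383283.
(Characteristic roots are 3 and 2.)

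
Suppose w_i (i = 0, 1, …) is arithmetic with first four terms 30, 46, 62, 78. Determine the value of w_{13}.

Common difference d = 16.
w_i = 30 + (i - 0)·16.
w_{13} = 30 + 13·16 = 238.

238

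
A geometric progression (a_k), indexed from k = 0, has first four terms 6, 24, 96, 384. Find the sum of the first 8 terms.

Common ratio r = 4.
a_k = 6·4^(k-0).
S = 6·(4^8 - 1)/(4 - 1) = 6·(65536 - 1)/(3) = 131070.

131070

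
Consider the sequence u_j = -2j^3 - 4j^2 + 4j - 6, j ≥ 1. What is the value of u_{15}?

-7596

u_{15} = -2·15^3 - 4·15^2 + 4·15 - 6 = -7596.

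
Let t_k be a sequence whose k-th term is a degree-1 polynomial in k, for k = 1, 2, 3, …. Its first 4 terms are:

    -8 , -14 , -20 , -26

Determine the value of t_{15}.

-92

1st diffs: -6, -6, -6 (constant).
So t_k = -6k - 2.
Evaluating at k = 15 gives t_{15} = -92.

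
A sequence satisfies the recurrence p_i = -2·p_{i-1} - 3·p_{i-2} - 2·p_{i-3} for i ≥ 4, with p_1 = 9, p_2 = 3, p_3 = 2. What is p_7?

-66

Step forward from the initial values:
p_4 = -31, p_5 = 50, p_6 = -11, p_7 = -66.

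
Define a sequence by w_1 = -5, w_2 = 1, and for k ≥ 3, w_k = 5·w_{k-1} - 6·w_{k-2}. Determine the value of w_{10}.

Applying the relation repeatedly:
w_3 = 35;  w_4 = 169;  w_5 = 635;  w_6 = 2161;  w_7 = 6995;  w_8 = 22009;  w_9 = 68075;  w_{10} = 208321.
(Characteristic roots are 3 and 2.)

208321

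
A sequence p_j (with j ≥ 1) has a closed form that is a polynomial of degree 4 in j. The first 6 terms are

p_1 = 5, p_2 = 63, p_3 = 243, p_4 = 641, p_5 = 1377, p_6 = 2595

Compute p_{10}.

16007

1st diffs: 58, 180, 398, 736, 1218.
2nd diffs: 122, 218, 338, 482.
3rd diffs: 96, 120, 144.
4th diffs: 24, 24 (constant).
So p_j = j^4 + 6j^3 + j - 3.
Evaluating at j = 10 gives p_{10} = 16007.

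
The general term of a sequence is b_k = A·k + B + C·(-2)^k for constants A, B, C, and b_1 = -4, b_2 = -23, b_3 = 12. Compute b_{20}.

At k = 1, 2, 3: A + B - 2C = -4; 2A + B + 4C = -23; 3A + B - 8C = 12.
Subtracting the first from the second: A + 6C = -19.
Subtracting the second from the third: A - 12C = 35.
Solving: C = -3, A = -1, then B = -9.
Hence b_{20} = -1·20 + (-9) + (-3)·1048576 = -3145757.

-3145757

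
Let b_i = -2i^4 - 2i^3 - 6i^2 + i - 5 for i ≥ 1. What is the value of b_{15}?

b_{15} = -2·15^4 - 2·15^3 - 6·15^2 + 1·15 - 5 = -109340.

-109340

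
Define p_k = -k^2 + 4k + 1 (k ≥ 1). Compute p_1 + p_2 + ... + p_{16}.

-936

Over k = 1..16: Σk = 136, Σk² = 1496.
Total = (-1)·1496 + (4)·136 + (1)·16 = -936.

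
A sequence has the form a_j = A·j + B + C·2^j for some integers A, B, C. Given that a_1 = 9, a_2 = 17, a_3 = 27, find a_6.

101

Plug in j = 1, 2, 3: A + B + 2C = 9; 2A + B + 4C = 17; 3A + B + 8C = 27.
Subtracting the first from the second: A + 2C = 8.
Subtracting the second from the third: A + 4C = 10.
Solving: C = 1, A = 6, then B = 1.
Hence a_6 = 6·6 + 1 + 1·64 = 101.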